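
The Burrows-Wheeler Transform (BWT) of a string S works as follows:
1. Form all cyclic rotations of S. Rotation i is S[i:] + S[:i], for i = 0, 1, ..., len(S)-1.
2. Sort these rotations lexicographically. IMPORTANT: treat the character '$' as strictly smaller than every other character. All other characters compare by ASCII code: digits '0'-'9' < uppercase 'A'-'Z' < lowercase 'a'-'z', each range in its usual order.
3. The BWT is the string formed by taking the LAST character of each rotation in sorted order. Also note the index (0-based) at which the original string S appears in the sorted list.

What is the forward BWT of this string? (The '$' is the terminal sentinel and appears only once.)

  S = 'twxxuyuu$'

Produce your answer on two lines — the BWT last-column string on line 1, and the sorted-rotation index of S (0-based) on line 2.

All 9 rotations (rotation i = S[i:]+S[:i]):
  rot[0] = twxxuyuu$
  rot[1] = wxxuyuu$t
  rot[2] = xxuyuu$tw
  rot[3] = xuyuu$twx
  rot[4] = uyuu$twxx
  rot[5] = yuu$twxxu
  rot[6] = uu$twxxuy
  rot[7] = u$twxxuyu
  rot[8] = $twxxuyuu
Sorted (with $ < everything):
  sorted[0] = $twxxuyuu  (last char: 'u')
  sorted[1] = twxxuyuu$  (last char: '$')
  sorted[2] = u$twxxuyu  (last char: 'u')
  sorted[3] = uu$twxxuy  (last char: 'y')
  sorted[4] = uyuu$twxx  (last char: 'x')
  sorted[5] = wxxuyuu$t  (last char: 't')
  sorted[6] = xuyuu$twx  (last char: 'x')
  sorted[7] = xxuyuu$tw  (last char: 'w')
  sorted[8] = yuu$twxxu  (last char: 'u')
Last column: u$uyxtxwu
Original string S is at sorted index 1

Answer: u$uyxtxwu
1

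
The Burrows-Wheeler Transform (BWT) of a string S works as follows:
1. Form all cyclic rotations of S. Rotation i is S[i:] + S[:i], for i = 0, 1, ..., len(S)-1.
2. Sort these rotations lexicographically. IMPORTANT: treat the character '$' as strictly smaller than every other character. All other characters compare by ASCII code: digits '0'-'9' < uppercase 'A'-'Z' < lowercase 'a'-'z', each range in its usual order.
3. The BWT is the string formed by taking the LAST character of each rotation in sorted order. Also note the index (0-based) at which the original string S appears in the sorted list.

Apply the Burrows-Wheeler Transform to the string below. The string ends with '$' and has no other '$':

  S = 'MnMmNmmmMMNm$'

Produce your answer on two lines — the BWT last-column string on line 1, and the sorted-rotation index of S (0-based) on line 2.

Answer: mmMn$MmNmMmNM
4

Derivation:
All 13 rotations (rotation i = S[i:]+S[:i]):
  rot[0] = MnMmNmmmMMNm$
  rot[1] = nMmNmmmMMNm$M
  rot[2] = MmNmmmMMNm$Mn
  rot[3] = mNmmmMMNm$MnM
  rot[4] = NmmmMMNm$MnMm
  rot[5] = mmmMMNm$MnMmN
  rot[6] = mmMMNm$MnMmNm
  rot[7] = mMMNm$MnMmNmm
  rot[8] = MMNm$MnMmNmmm
  rot[9] = MNm$MnMmNmmmM
  rot[10] = Nm$MnMmNmmmMM
  rot[11] = m$MnMmNmmmMMN
  rot[12] = $MnMmNmmmMMNm
Sorted (with $ < everything):
  sorted[0] = $MnMmNmmmMMNm  (last char: 'm')
  sorted[1] = MMNm$MnMmNmmm  (last char: 'm')
  sorted[2] = MNm$MnMmNmmmM  (last char: 'M')
  sorted[3] = MmNmmmMMNm$Mn  (last char: 'n')
  sorted[4] = MnMmNmmmMMNm$  (last char: '$')
  sorted[5] = Nm$MnMmNmmmMM  (last char: 'M')
  sorted[6] = NmmmMMNm$MnMm  (last char: 'm')
  sorted[7] = m$MnMmNmmmMMN  (last char: 'N')
  sorted[8] = mMMNm$MnMmNmm  (last char: 'm')
  sorted[9] = mNmmmMMNm$MnM  (last char: 'M')
  sorted[10] = mmMMNm$MnMmNm  (last char: 'm')
  sorted[11] = mmmMMNm$MnMmN  (last char: 'N')
  sorted[12] = nMmNmmmMMNm$M  (last char: 'M')
Last column: mmMn$MmNmMmNM
Original string S is at sorted index 4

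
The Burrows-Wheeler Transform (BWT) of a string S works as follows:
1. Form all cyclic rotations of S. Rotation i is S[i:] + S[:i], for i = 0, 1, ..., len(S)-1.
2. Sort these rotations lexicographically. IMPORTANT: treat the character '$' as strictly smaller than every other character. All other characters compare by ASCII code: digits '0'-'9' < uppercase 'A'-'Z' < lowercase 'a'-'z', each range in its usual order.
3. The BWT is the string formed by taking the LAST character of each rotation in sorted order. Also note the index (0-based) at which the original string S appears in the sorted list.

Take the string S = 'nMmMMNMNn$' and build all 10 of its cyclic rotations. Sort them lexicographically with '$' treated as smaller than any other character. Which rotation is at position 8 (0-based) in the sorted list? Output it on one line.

Answer: n$nMmMMNMN

Derivation:
All 10 rotations (rotation i = S[i:]+S[:i]):
  rot[0] = nMmMMNMNn$
  rot[1] = MmMMNMNn$n
  rot[2] = mMMNMNn$nM
  rot[3] = MMNMNn$nMm
  rot[4] = MNMNn$nMmM
  rot[5] = NMNn$nMmMM
  rot[6] = MNn$nMmMMN
  rot[7] = Nn$nMmMMNM
  rot[8] = n$nMmMMNMN
  rot[9] = $nMmMMNMNn
Sorted (with $ < everything):
  sorted[0] = $nMmMMNMNn
  sorted[1] = MMNMNn$nMm
  sorted[2] = MNMNn$nMmM
  sorted[3] = MNn$nMmMMN
  sorted[4] = MmMMNMNn$n
  sorted[5] = NMNn$nMmMM
  sorted[6] = Nn$nMmMMNM
  sorted[7] = mMMNMNn$nM
  sorted[8] = n$nMmMMNMN
  sorted[9] = nMmMMNMNn$
sorted[8] = n$nMmMMNMN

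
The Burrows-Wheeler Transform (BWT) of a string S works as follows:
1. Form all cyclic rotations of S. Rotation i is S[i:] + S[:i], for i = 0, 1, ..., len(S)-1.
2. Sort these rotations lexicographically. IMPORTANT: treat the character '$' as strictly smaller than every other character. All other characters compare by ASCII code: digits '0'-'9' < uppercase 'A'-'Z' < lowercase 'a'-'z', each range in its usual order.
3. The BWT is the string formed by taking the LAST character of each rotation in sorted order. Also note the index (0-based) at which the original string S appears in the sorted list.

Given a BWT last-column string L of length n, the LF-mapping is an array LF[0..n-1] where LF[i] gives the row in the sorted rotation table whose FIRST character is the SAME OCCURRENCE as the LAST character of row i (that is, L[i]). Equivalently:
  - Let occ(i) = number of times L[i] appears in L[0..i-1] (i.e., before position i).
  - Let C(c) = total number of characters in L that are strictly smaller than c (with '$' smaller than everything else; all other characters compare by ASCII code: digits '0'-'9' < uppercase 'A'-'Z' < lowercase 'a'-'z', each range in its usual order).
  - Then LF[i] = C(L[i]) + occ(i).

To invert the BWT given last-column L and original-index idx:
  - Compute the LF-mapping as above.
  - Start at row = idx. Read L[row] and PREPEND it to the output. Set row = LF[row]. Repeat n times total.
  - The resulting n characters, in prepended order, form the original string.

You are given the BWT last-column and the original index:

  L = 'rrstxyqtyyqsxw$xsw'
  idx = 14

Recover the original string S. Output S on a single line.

LF mapping: 3 4 5 8 12 15 1 9 16 17 2 6 13 10 0 14 7 11
Walk LF starting at row 14, prepending L[row]:
  step 1: row=14, L[14]='$', prepend. Next row=LF[14]=0
  step 2: row=0, L[0]='r', prepend. Next row=LF[0]=3
  step 3: row=3, L[3]='t', prepend. Next row=LF[3]=8
  step 4: row=8, L[8]='y', prepend. Next row=LF[8]=16
  step 5: row=16, L[16]='s', prepend. Next row=LF[16]=7
  step 6: row=7, L[7]='t', prepend. Next row=LF[7]=9
  step 7: row=9, L[9]='y', prepend. Next row=LF[9]=17
  step 8: row=17, L[17]='w', prepend. Next row=LF[17]=11
  step 9: row=11, L[11]='s', prepend. Next row=LF[11]=6
  step 10: row=6, L[6]='q', prepend. Next row=LF[6]=1
  step 11: row=1, L[1]='r', prepend. Next row=LF[1]=4
  step 12: row=4, L[4]='x', prepend. Next row=LF[4]=12
  step 13: row=12, L[12]='x', prepend. Next row=LF[12]=13
  step 14: row=13, L[13]='w', prepend. Next row=LF[13]=10
  step 15: row=10, L[10]='q', prepend. Next row=LF[10]=2
  step 16: row=2, L[2]='s', prepend. Next row=LF[2]=5
  step 17: row=5, L[5]='y', prepend. Next row=LF[5]=15
  step 18: row=15, L[15]='x', prepend. Next row=LF[15]=14
Reversed output: xysqwxxrqswytsytr$

Answer: xysqwxxrqswytsytr$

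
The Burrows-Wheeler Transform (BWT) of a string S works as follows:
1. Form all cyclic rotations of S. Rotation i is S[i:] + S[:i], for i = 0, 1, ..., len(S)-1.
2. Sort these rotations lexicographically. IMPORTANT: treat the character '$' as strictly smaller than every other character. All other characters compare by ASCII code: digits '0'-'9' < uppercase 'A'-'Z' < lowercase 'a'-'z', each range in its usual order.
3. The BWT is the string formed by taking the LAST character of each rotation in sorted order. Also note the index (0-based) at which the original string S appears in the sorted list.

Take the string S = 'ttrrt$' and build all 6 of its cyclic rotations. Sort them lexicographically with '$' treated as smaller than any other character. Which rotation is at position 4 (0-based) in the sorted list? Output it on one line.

All 6 rotations (rotation i = S[i:]+S[:i]):
  rot[0] = ttrrt$
  rot[1] = trrt$t
  rot[2] = rrt$tt
  rot[3] = rt$ttr
  rot[4] = t$ttrr
  rot[5] = $ttrrt
Sorted (with $ < everything):
  sorted[0] = $ttrrt
  sorted[1] = rrt$tt
  sorted[2] = rt$ttr
  sorted[3] = t$ttrr
  sorted[4] = trrt$t
  sorted[5] = ttrrt$
sorted[4] = trrt$t

Answer: trrt$t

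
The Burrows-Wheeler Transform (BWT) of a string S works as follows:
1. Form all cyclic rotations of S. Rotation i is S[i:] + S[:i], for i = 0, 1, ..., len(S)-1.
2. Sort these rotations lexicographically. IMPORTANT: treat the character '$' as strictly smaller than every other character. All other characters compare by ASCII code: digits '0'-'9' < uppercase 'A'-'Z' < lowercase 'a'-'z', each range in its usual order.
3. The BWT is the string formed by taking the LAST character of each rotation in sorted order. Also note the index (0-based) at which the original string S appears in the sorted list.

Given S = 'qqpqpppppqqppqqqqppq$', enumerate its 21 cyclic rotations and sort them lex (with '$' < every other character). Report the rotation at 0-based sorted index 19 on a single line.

Answer: qqqppq$qqpqpppppqqppq

Derivation:
All 21 rotations (rotation i = S[i:]+S[:i]):
  rot[0] = qqpqpppppqqppqqqqppq$
  rot[1] = qpqpppppqqppqqqqppq$q
  rot[2] = pqpppppqqppqqqqppq$qq
  rot[3] = qpppppqqppqqqqppq$qqp
  rot[4] = pppppqqppqqqqppq$qqpq
  rot[5] = ppppqqppqqqqppq$qqpqp
  rot[6] = pppqqppqqqqppq$qqpqpp
  rot[7] = ppqqppqqqqppq$qqpqppp
  rot[8] = pqqppqqqqppq$qqpqpppp
  rot[9] = qqppqqqqppq$qqpqppppp
  rot[10] = qppqqqqppq$qqpqpppppq
  rot[11] = ppqqqqppq$qqpqpppppqq
  rot[12] = pqqqqppq$qqpqpppppqqp
  rot[13] = qqqqppq$qqpqpppppqqpp
  rot[14] = qqqppq$qqpqpppppqqppq
  rot[15] = qqppq$qqpqpppppqqppqq
  rot[16] = qppq$qqpqpppppqqppqqq
  rot[17] = ppq$qqpqpppppqqppqqqq
  rot[18] = pq$qqpqpppppqqppqqqqp
  rot[19] = q$qqpqpppppqqppqqqqpp
  rot[20] = $qqpqpppppqqppqqqqppq
Sorted (with $ < everything):
  sorted[0] = $qqpqpppppqqppqqqqppq
  sorted[1] = pppppqqppqqqqppq$qqpq
  sorted[2] = ppppqqppqqqqppq$qqpqp
  sorted[3] = pppqqppqqqqppq$qqpqpp
  sorted[4] = ppq$qqpqpppppqqppqqqq
  sorted[5] = ppqqppqqqqppq$qqpqppp
  sorted[6] = ppqqqqppq$qqpqpppppqq
  sorted[7] = pq$qqpqpppppqqppqqqqp
  sorted[8] = pqpppppqqppqqqqppq$qq
  sorted[9] = pqqppqqqqppq$qqpqpppp
  sorted[10] = pqqqqppq$qqpqpppppqqp
  sorted[11] = q$qqpqpppppqqppqqqqpp
  sorted[12] = qpppppqqppqqqqppq$qqp
  sorted[13] = qppq$qqpqpppppqqppqqq
  sorted[14] = qppqqqqppq$qqpqpppppq
  sorted[15] = qpqpppppqqppqqqqppq$q
  sorted[16] = qqppq$qqpqpppppqqppqq
  sorted[17] = qqppqqqqppq$qqpqppppp
  sorted[18] = qqpqpppppqqppqqqqppq$
  sorted[19] = qqqppq$qqpqpppppqqppq
  sorted[20] = qqqqppq$qqpqpppppqqpp
sorted[19] = qqqppq$qqpqpppppqqppq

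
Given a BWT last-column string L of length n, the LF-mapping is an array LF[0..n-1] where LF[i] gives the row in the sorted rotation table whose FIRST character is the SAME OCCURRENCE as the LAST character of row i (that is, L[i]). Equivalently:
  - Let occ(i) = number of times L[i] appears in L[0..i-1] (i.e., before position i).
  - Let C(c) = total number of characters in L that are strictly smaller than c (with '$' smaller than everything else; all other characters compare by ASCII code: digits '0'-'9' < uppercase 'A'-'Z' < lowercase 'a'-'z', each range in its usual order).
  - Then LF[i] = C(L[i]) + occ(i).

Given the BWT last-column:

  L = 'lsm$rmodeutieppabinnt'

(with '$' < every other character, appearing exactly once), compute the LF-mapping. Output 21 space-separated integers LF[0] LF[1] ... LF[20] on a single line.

Answer: 8 17 9 0 16 10 13 3 4 20 18 6 5 14 15 1 2 7 11 12 19

Derivation:
Char counts: '$':1, 'a':1, 'b':1, 'd':1, 'e':2, 'i':2, 'l':1, 'm':2, 'n':2, 'o':1, 'p':2, 'r':1, 's':1, 't':2, 'u':1
C (first-col start): C('$')=0, C('a')=1, C('b')=2, C('d')=3, C('e')=4, C('i')=6, C('l')=8, C('m')=9, C('n')=11, C('o')=13, C('p')=14, C('r')=16, C('s')=17, C('t')=18, C('u')=20
L[0]='l': occ=0, LF[0]=C('l')+0=8+0=8
L[1]='s': occ=0, LF[1]=C('s')+0=17+0=17
L[2]='m': occ=0, LF[2]=C('m')+0=9+0=9
L[3]='$': occ=0, LF[3]=C('$')+0=0+0=0
L[4]='r': occ=0, LF[4]=C('r')+0=16+0=16
L[5]='m': occ=1, LF[5]=C('m')+1=9+1=10
L[6]='o': occ=0, LF[6]=C('o')+0=13+0=13
L[7]='d': occ=0, LF[7]=C('d')+0=3+0=3
L[8]='e': occ=0, LF[8]=C('e')+0=4+0=4
L[9]='u': occ=0, LF[9]=C('u')+0=20+0=20
L[10]='t': occ=0, LF[10]=C('t')+0=18+0=18
L[11]='i': occ=0, LF[11]=C('i')+0=6+0=6
L[12]='e': occ=1, LF[12]=C('e')+1=4+1=5
L[13]='p': occ=0, LF[13]=C('p')+0=14+0=14
L[14]='p': occ=1, LF[14]=C('p')+1=14+1=15
L[15]='a': occ=0, LF[15]=C('a')+0=1+0=1
L[16]='b': occ=0, LF[16]=C('b')+0=2+0=2
L[17]='i': occ=1, LF[17]=C('i')+1=6+1=7
L[18]='n': occ=0, LF[18]=C('n')+0=11+0=11
L[19]='n': occ=1, LF[19]=C('n')+1=11+1=12
L[20]='t': occ=1, LF[20]=C('t')+1=18+1=19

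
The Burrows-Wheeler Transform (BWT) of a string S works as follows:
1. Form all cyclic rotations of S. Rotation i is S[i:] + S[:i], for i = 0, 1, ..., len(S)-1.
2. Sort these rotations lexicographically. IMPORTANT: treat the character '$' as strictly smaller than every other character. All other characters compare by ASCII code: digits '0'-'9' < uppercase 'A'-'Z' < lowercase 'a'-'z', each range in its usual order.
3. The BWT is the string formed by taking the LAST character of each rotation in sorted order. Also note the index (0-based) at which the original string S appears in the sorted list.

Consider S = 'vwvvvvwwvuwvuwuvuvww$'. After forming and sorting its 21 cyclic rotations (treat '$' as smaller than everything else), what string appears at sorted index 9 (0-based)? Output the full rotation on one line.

Answer: vvvwwvuwvuwuvuvww$vwv

Derivation:
All 21 rotations (rotation i = S[i:]+S[:i]):
  rot[0] = vwvvvvwwvuwvuwuvuvww$
  rot[1] = wvvvvwwvuwvuwuvuvww$v
  rot[2] = vvvvwwvuwvuwuvuvww$vw
  rot[3] = vvvwwvuwvuwuvuvww$vwv
  rot[4] = vvwwvuwvuwuvuvww$vwvv
  rot[5] = vwwvuwvuwuvuvww$vwvvv
  rot[6] = wwvuwvuwuvuvww$vwvvvv
  rot[7] = wvuwvuwuvuvww$vwvvvvw
  rot[8] = vuwvuwuvuvww$vwvvvvww
  rot[9] = uwvuwuvuvww$vwvvvvwwv
  rot[10] = wvuwuvuvww$vwvvvvwwvu
  rot[11] = vuwuvuvww$vwvvvvwwvuw
  rot[12] = uwuvuvww$vwvvvvwwvuwv
  rot[13] = wuvuvww$vwvvvvwwvuwvu
  rot[14] = uvuvww$vwvvvvwwvuwvuw
  rot[15] = vuvww$vwvvvvwwvuwvuwu
  rot[16] = uvww$vwvvvvwwvuwvuwuv
  rot[17] = vww$vwvvvvwwvuwvuwuvu
  rot[18] = ww$vwvvvvwwvuwvuwuvuv
  rot[19] = w$vwvvvvwwvuwvuwuvuvw
  rot[20] = $vwvvvvwwvuwvuwuvuvww
Sorted (with $ < everything):
  sorted[0] = $vwvvvvwwvuwvuwuvuvww
  sorted[1] = uvuvww$vwvvvvwwvuwvuw
  sorted[2] = uvww$vwvvvvwwvuwvuwuv
  sorted[3] = uwuvuvww$vwvvvvwwvuwv
  sorted[4] = uwvuwuvuvww$vwvvvvwwv
  sorted[5] = vuvww$vwvvvvwwvuwvuwu
  sorted[6] = vuwuvuvww$vwvvvvwwvuw
  sorted[7] = vuwvuwuvuvww$vwvvvvww
  sorted[8] = vvvvwwvuwvuwuvuvww$vw
  sorted[9] = vvvwwvuwvuwuvuvww$vwv
  sorted[10] = vvwwvuwvuwuvuvww$vwvv
  sorted[11] = vwvvvvwwvuwvuwuvuvww$
  sorted[12] = vww$vwvvvvwwvuwvuwuvu
  sorted[13] = vwwvuwvuwuvuvww$vwvvv
  sorted[14] = w$vwvvvvwwvuwvuwuvuvw
  sorted[15] = wuvuvww$vwvvvvwwvuwvu
  sorted[16] = wvuwuvuvww$vwvvvvwwvu
  sorted[17] = wvuwvuwuvuvww$vwvvvvw
  sorted[18] = wvvvvwwvuwvuwuvuvww$v
  sorted[19] = ww$vwvvvvwwvuwvuwuvuv
  sorted[20] = wwvuwvuwuvuvww$vwvvvv
sorted[9] = vvvwwvuwvuwuvuvww$vwv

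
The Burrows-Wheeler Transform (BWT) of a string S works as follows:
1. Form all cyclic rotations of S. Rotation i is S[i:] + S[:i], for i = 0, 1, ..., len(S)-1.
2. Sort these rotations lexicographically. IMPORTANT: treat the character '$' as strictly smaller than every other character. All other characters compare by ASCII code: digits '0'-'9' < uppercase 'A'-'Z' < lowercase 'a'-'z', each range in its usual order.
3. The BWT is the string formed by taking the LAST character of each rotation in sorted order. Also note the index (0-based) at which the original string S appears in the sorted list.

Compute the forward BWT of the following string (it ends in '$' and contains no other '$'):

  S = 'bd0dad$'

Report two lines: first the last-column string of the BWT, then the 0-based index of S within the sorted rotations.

All 7 rotations (rotation i = S[i:]+S[:i]):
  rot[0] = bd0dad$
  rot[1] = d0dad$b
  rot[2] = 0dad$bd
  rot[3] = dad$bd0
  rot[4] = ad$bd0d
  rot[5] = d$bd0da
  rot[6] = $bd0dad
Sorted (with $ < everything):
  sorted[0] = $bd0dad  (last char: 'd')
  sorted[1] = 0dad$bd  (last char: 'd')
  sorted[2] = ad$bd0d  (last char: 'd')
  sorted[3] = bd0dad$  (last char: '$')
  sorted[4] = d$bd0da  (last char: 'a')
  sorted[5] = d0dad$b  (last char: 'b')
  sorted[6] = dad$bd0  (last char: '0')
Last column: ddd$ab0
Original string S is at sorted index 3

Answer: ddd$ab0
3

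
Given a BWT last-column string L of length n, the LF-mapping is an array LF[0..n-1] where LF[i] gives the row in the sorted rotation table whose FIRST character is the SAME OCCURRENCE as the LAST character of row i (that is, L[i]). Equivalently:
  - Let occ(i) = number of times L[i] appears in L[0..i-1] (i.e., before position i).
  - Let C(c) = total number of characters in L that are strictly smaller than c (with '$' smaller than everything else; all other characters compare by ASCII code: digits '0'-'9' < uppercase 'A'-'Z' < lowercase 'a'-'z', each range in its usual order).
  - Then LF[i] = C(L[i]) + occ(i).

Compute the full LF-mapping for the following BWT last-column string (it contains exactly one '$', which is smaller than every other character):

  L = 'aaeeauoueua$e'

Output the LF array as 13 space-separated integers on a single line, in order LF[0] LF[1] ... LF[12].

Answer: 1 2 5 6 3 10 9 11 7 12 4 0 8

Derivation:
Char counts: '$':1, 'a':4, 'e':4, 'o':1, 'u':3
C (first-col start): C('$')=0, C('a')=1, C('e')=5, C('o')=9, C('u')=10
L[0]='a': occ=0, LF[0]=C('a')+0=1+0=1
L[1]='a': occ=1, LF[1]=C('a')+1=1+1=2
L[2]='e': occ=0, LF[2]=C('e')+0=5+0=5
L[3]='e': occ=1, LF[3]=C('e')+1=5+1=6
L[4]='a': occ=2, LF[4]=C('a')+2=1+2=3
L[5]='u': occ=0, LF[5]=C('u')+0=10+0=10
L[6]='o': occ=0, LF[6]=C('o')+0=9+0=9
L[7]='u': occ=1, LF[7]=C('u')+1=10+1=11
L[8]='e': occ=2, LF[8]=C('e')+2=5+2=7
L[9]='u': occ=2, LF[9]=C('u')+2=10+2=12
L[10]='a': occ=3, LF[10]=C('a')+3=1+3=4
L[11]='$': occ=0, LF[11]=C('$')+0=0+0=0
L[12]='e': occ=3, LF[12]=C('e')+3=5+3=8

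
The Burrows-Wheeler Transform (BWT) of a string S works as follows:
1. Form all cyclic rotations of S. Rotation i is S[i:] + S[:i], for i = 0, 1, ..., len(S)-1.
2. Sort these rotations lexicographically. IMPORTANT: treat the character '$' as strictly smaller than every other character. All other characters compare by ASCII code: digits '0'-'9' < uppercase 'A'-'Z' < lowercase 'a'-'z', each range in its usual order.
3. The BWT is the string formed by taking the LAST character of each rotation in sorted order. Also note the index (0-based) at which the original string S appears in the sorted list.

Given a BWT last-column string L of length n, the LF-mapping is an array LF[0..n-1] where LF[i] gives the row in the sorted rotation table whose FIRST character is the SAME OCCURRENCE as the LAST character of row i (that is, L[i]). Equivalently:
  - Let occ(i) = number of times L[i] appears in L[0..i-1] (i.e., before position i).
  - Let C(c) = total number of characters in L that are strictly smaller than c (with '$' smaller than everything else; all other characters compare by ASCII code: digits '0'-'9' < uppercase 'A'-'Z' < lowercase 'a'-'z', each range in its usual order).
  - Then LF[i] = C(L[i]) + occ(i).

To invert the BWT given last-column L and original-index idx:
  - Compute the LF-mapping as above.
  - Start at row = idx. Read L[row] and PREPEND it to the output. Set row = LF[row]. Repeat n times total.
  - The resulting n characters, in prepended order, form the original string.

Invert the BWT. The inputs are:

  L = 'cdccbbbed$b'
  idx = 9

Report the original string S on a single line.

LF mapping: 5 8 6 7 1 2 3 10 9 0 4
Walk LF starting at row 9, prepending L[row]:
  step 1: row=9, L[9]='$', prepend. Next row=LF[9]=0
  step 2: row=0, L[0]='c', prepend. Next row=LF[0]=5
  step 3: row=5, L[5]='b', prepend. Next row=LF[5]=2
  step 4: row=2, L[2]='c', prepend. Next row=LF[2]=6
  step 5: row=6, L[6]='b', prepend. Next row=LF[6]=3
  step 6: row=3, L[3]='c', prepend. Next row=LF[3]=7
  step 7: row=7, L[7]='e', prepend. Next row=LF[7]=10
  step 8: row=10, L[10]='b', prepend. Next row=LF[10]=4
  step 9: row=4, L[4]='b', prepend. Next row=LF[4]=1
  step 10: row=1, L[1]='d', prepend. Next row=LF[1]=8
  step 11: row=8, L[8]='d', prepend. Next row=LF[8]=9
Reversed output: ddbbecbcbc$

Answer: ddbbecbcbc$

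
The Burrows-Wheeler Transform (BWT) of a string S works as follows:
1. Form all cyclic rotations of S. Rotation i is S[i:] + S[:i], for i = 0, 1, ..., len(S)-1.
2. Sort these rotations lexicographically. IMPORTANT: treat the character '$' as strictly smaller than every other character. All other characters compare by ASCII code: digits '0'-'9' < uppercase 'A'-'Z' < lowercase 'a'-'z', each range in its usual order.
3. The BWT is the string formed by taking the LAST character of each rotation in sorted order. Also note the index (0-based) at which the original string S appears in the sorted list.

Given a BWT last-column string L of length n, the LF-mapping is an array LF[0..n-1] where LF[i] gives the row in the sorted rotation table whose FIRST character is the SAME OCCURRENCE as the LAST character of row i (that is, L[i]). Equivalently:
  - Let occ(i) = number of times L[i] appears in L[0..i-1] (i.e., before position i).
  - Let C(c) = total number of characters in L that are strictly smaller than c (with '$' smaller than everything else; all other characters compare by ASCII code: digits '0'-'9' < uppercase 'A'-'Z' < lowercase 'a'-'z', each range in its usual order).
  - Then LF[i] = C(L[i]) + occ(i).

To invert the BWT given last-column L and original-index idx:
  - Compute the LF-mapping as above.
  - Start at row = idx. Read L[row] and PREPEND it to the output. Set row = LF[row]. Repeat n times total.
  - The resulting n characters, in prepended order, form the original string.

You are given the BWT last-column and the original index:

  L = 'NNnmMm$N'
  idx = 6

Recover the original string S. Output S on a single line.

LF mapping: 2 3 7 5 1 6 0 4
Walk LF starting at row 6, prepending L[row]:
  step 1: row=6, L[6]='$', prepend. Next row=LF[6]=0
  step 2: row=0, L[0]='N', prepend. Next row=LF[0]=2
  step 3: row=2, L[2]='n', prepend. Next row=LF[2]=7
  step 4: row=7, L[7]='N', prepend. Next row=LF[7]=4
  step 5: row=4, L[4]='M', prepend. Next row=LF[4]=1
  step 6: row=1, L[1]='N', prepend. Next row=LF[1]=3
  step 7: row=3, L[3]='m', prepend. Next row=LF[3]=5
  step 8: row=5, L[5]='m', prepend. Next row=LF[5]=6
Reversed output: mmNMNnN$

Answer: mmNMNnN$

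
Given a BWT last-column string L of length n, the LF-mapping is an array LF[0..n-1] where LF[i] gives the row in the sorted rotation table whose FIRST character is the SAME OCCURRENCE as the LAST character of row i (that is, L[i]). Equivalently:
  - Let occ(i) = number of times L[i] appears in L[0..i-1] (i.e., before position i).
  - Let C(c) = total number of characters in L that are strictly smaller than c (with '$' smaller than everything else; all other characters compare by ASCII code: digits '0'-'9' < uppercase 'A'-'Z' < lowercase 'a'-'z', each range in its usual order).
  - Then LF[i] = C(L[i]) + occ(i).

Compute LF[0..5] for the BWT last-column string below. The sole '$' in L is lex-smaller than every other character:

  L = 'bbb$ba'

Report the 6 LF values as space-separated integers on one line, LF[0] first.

Char counts: '$':1, 'a':1, 'b':4
C (first-col start): C('$')=0, C('a')=1, C('b')=2
L[0]='b': occ=0, LF[0]=C('b')+0=2+0=2
L[1]='b': occ=1, LF[1]=C('b')+1=2+1=3
L[2]='b': occ=2, LF[2]=C('b')+2=2+2=4
L[3]='$': occ=0, LF[3]=C('$')+0=0+0=0
L[4]='b': occ=3, LF[4]=C('b')+3=2+3=5
L[5]='a': occ=0, LF[5]=C('a')+0=1+0=1

Answer: 2 3 4 0 5 1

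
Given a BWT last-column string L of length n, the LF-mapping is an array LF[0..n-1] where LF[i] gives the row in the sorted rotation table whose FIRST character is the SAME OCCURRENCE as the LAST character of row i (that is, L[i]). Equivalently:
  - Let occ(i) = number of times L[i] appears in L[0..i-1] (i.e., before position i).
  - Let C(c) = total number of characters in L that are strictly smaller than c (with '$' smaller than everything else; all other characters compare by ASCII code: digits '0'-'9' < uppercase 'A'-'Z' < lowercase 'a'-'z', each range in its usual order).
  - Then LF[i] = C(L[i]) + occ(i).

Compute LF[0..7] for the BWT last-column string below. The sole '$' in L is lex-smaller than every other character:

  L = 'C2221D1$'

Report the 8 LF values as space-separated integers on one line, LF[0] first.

Char counts: '$':1, '1':2, '2':3, 'C':1, 'D':1
C (first-col start): C('$')=0, C('1')=1, C('2')=3, C('C')=6, C('D')=7
L[0]='C': occ=0, LF[0]=C('C')+0=6+0=6
L[1]='2': occ=0, LF[1]=C('2')+0=3+0=3
L[2]='2': occ=1, LF[2]=C('2')+1=3+1=4
L[3]='2': occ=2, LF[3]=C('2')+2=3+2=5
L[4]='1': occ=0, LF[4]=C('1')+0=1+0=1
L[5]='D': occ=0, LF[5]=C('D')+0=7+0=7
L[6]='1': occ=1, LF[6]=C('1')+1=1+1=2
L[7]='$': occ=0, LF[7]=C('$')+0=0+0=0

Answer: 6 3 4 5 1 7 2 0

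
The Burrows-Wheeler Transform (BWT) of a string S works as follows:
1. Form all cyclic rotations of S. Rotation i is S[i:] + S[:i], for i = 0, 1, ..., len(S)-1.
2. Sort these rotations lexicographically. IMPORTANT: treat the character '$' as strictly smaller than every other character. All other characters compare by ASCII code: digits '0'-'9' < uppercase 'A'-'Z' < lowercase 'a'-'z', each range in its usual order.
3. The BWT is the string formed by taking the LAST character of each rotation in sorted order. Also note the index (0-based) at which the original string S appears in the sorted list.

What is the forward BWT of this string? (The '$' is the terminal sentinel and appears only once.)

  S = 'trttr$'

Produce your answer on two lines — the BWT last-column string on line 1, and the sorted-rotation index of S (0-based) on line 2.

All 6 rotations (rotation i = S[i:]+S[:i]):
  rot[0] = trttr$
  rot[1] = rttr$t
  rot[2] = ttr$tr
  rot[3] = tr$trt
  rot[4] = r$trtt
  rot[5] = $trttr
Sorted (with $ < everything):
  sorted[0] = $trttr  (last char: 'r')
  sorted[1] = r$trtt  (last char: 't')
  sorted[2] = rttr$t  (last char: 't')
  sorted[3] = tr$trt  (last char: 't')
  sorted[4] = trttr$  (last char: '$')
  sorted[5] = ttr$tr  (last char: 'r')
Last column: rttt$r
Original string S is at sorted index 4

Answer: rttt$r
4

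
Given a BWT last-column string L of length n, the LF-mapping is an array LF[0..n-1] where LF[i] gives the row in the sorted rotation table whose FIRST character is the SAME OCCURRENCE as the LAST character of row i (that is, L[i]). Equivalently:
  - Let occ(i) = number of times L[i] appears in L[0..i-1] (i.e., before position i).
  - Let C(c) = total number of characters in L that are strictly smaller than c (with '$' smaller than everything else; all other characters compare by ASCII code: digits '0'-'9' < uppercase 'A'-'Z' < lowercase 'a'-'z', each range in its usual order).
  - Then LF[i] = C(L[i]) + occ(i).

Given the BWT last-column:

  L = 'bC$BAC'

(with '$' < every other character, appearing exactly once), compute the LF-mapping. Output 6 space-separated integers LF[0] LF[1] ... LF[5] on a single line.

Answer: 5 3 0 2 1 4

Derivation:
Char counts: '$':1, 'A':1, 'B':1, 'C':2, 'b':1
C (first-col start): C('$')=0, C('A')=1, C('B')=2, C('C')=3, C('b')=5
L[0]='b': occ=0, LF[0]=C('b')+0=5+0=5
L[1]='C': occ=0, LF[1]=C('C')+0=3+0=3
L[2]='$': occ=0, LF[2]=C('$')+0=0+0=0
L[3]='B': occ=0, LF[3]=C('B')+0=2+0=2
L[4]='A': occ=0, LF[4]=C('A')+0=1+0=1
L[5]='C': occ=1, LF[5]=C('C')+1=3+1=4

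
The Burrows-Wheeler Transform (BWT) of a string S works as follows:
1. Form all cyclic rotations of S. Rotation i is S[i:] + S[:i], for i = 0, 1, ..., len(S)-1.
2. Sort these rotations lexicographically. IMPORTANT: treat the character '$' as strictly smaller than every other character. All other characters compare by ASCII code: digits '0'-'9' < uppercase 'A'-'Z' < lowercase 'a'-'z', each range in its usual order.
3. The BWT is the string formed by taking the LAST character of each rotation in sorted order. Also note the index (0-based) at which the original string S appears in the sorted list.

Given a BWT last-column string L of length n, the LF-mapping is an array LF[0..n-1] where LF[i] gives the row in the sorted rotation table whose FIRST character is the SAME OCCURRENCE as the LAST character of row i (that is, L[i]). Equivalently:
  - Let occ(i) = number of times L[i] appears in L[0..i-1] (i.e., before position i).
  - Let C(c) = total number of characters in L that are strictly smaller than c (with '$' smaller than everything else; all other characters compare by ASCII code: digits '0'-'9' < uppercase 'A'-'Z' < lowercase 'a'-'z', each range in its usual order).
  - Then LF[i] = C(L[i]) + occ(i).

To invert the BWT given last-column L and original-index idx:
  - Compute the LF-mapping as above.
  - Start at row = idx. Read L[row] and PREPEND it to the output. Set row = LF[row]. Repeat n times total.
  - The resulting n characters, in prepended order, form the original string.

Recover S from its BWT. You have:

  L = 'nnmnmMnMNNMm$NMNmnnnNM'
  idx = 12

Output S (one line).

LF mapping: 15 16 11 17 12 1 18 2 6 7 3 13 0 8 4 9 14 19 20 21 10 5
Walk LF starting at row 12, prepending L[row]:
  step 1: row=12, L[12]='$', prepend. Next row=LF[12]=0
  step 2: row=0, L[0]='n', prepend. Next row=LF[0]=15
  step 3: row=15, L[15]='N', prepend. Next row=LF[15]=9
  step 4: row=9, L[9]='N', prepend. Next row=LF[9]=7
  step 5: row=7, L[7]='M', prepend. Next row=LF[7]=2
  step 6: row=2, L[2]='m', prepend. Next row=LF[2]=11
  step 7: row=11, L[11]='m', prepend. Next row=LF[11]=13
  step 8: row=13, L[13]='N', prepend. Next row=LF[13]=8
  step 9: row=8, L[8]='N', prepend. Next row=LF[8]=6
  step 10: row=6, L[6]='n', prepend. Next row=LF[6]=18
  step 11: row=18, L[18]='n', prepend. Next row=LF[18]=20
  step 12: row=20, L[20]='N', prepend. Next row=LF[20]=10
  step 13: row=10, L[10]='M', prepend. Next row=LF[10]=3
  step 14: row=3, L[3]='n', prepend. Next row=LF[3]=17
  step 15: row=17, L[17]='n', prepend. Next row=LF[17]=19
  step 16: row=19, L[19]='n', prepend. Next row=LF[19]=21
  step 17: row=21, L[21]='M', prepend. Next row=LF[21]=5
  step 18: row=5, L[5]='M', prepend. Next row=LF[5]=1
  step 19: row=1, L[1]='n', prepend. Next row=LF[1]=16
  step 20: row=16, L[16]='m', prepend. Next row=LF[16]=14
  step 21: row=14, L[14]='M', prepend. Next row=LF[14]=4
  step 22: row=4, L[4]='m', prepend. Next row=LF[4]=12
Reversed output: mMmnMMnnnMNnnNNmmMNNn$

Answer: mMmnMMnnnMNnnNNmmMNNn$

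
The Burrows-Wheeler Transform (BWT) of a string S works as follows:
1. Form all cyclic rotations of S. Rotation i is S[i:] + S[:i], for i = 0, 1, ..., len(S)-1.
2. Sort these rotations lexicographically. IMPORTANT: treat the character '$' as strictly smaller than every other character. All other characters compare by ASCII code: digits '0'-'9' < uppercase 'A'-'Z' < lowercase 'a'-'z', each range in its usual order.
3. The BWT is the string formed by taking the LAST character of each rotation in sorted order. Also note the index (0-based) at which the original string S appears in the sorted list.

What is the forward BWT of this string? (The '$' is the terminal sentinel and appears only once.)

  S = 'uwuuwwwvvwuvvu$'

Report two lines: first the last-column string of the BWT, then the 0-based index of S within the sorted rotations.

Answer: uvww$uvuwvuvwwu
4

Derivation:
All 15 rotations (rotation i = S[i:]+S[:i]):
  rot[0] = uwuuwwwvvwuvvu$
  rot[1] = wuuwwwvvwuvvu$u
  rot[2] = uuwwwvvwuvvu$uw
  rot[3] = uwwwvvwuvvu$uwu
  rot[4] = wwwvvwuvvu$uwuu
  rot[5] = wwvvwuvvu$uwuuw
  rot[6] = wvvwuvvu$uwuuww
  rot[7] = vvwuvvu$uwuuwww
  rot[8] = vwuvvu$uwuuwwwv
  rot[9] = wuvvu$uwuuwwwvv
  rot[10] = uvvu$uwuuwwwvvw
  rot[11] = vvu$uwuuwwwvvwu
  rot[12] = vu$uwuuwwwvvwuv
  rot[13] = u$uwuuwwwvvwuvv
  rot[14] = $uwuuwwwvvwuvvu
Sorted (with $ < everything):
  sorted[0] = $uwuuwwwvvwuvvu  (last char: 'u')
  sorted[1] = u$uwuuwwwvvwuvv  (last char: 'v')
  sorted[2] = uuwwwvvwuvvu$uw  (last char: 'w')
  sorted[3] = uvvu$uwuuwwwvvw  (last char: 'w')
  sorted[4] = uwuuwwwvvwuvvu$  (last char: '$')
  sorted[5] = uwwwvvwuvvu$uwu  (last char: 'u')
  sorted[6] = vu$uwuuwwwvvwuv  (last char: 'v')
  sorted[7] = vvu$uwuuwwwvvwu  (last char: 'u')
  sorted[8] = vvwuvvu$uwuuwww  (last char: 'w')
  sorted[9] = vwuvvu$uwuuwwwv  (last char: 'v')
  sorted[10] = wuuwwwvvwuvvu$u  (last char: 'u')
  sorted[11] = wuvvu$uwuuwwwvv  (last char: 'v')
  sorted[12] = wvvwuvvu$uwuuww  (last char: 'w')
  sorted[13] = wwvvwuvvu$uwuuw  (last char: 'w')
  sorted[14] = wwwvvwuvvu$uwuu  (last char: 'u')
Last column: uvww$uvuwvuvwwu
Original string S is at sorted index 4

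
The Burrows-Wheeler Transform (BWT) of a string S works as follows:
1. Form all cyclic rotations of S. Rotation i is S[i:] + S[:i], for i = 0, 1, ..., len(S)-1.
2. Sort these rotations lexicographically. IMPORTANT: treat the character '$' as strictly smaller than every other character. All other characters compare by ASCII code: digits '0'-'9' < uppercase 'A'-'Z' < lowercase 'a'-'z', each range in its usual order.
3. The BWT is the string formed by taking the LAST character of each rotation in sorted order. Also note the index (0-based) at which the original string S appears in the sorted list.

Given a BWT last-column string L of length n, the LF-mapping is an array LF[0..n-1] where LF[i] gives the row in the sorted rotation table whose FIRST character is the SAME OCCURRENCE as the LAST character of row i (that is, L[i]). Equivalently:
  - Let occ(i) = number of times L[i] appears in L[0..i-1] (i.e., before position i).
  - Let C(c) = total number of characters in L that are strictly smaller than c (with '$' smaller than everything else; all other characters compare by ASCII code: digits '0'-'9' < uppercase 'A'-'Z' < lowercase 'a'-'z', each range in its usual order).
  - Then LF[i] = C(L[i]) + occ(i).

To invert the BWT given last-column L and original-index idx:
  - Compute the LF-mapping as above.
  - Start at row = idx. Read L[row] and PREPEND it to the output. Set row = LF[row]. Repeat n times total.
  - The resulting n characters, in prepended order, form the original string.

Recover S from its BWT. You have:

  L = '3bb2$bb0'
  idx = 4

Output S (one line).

Answer: b0bbb23$

Derivation:
LF mapping: 3 4 5 2 0 6 7 1
Walk LF starting at row 4, prepending L[row]:
  step 1: row=4, L[4]='$', prepend. Next row=LF[4]=0
  step 2: row=0, L[0]='3', prepend. Next row=LF[0]=3
  step 3: row=3, L[3]='2', prepend. Next row=LF[3]=2
  step 4: row=2, L[2]='b', prepend. Next row=LF[2]=5
  step 5: row=5, L[5]='b', prepend. Next row=LF[5]=6
  step 6: row=6, L[6]='b', prepend. Next row=LF[6]=7
  step 7: row=7, L[7]='0', prepend. Next row=LF[7]=1
  step 8: row=1, L[1]='b', prepend. Next row=LF[1]=4
Reversed output: b0bbb23$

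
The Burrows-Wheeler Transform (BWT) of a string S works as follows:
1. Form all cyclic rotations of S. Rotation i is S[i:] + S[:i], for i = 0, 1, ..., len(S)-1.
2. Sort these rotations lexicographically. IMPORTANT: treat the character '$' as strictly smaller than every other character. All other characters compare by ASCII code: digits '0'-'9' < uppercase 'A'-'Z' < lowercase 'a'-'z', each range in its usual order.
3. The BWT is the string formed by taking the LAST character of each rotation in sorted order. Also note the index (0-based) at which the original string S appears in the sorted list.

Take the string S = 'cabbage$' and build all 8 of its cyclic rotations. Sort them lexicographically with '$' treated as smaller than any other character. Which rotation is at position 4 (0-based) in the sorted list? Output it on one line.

Answer: bbage$ca

Derivation:
All 8 rotations (rotation i = S[i:]+S[:i]):
  rot[0] = cabbage$
  rot[1] = abbage$c
  rot[2] = bbage$ca
  rot[3] = bage$cab
  rot[4] = age$cabb
  rot[5] = ge$cabba
  rot[6] = e$cabbag
  rot[7] = $cabbage
Sorted (with $ < everything):
  sorted[0] = $cabbage
  sorted[1] = abbage$c
  sorted[2] = age$cabb
  sorted[3] = bage$cab
  sorted[4] = bbage$ca
  sorted[5] = cabbage$
  sorted[6] = e$cabbag
  sorted[7] = ge$cabba
sorted[4] = bbage$ca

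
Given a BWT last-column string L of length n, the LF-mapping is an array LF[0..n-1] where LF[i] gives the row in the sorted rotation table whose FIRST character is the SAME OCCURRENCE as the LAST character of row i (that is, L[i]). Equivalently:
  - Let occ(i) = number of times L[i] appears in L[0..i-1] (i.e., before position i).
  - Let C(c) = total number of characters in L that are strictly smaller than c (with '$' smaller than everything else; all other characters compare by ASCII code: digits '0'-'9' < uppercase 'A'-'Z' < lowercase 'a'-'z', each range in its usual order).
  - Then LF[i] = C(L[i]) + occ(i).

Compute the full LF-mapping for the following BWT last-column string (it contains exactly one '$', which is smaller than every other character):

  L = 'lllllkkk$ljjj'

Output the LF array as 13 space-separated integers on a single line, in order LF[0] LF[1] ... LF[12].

Answer: 7 8 9 10 11 4 5 6 0 12 1 2 3

Derivation:
Char counts: '$':1, 'j':3, 'k':3, 'l':6
C (first-col start): C('$')=0, C('j')=1, C('k')=4, C('l')=7
L[0]='l': occ=0, LF[0]=C('l')+0=7+0=7
L[1]='l': occ=1, LF[1]=C('l')+1=7+1=8
L[2]='l': occ=2, LF[2]=C('l')+2=7+2=9
L[3]='l': occ=3, LF[3]=C('l')+3=7+3=10
L[4]='l': occ=4, LF[4]=C('l')+4=7+4=11
L[5]='k': occ=0, LF[5]=C('k')+0=4+0=4
L[6]='k': occ=1, LF[6]=C('k')+1=4+1=5
L[7]='k': occ=2, LF[7]=C('k')+2=4+2=6
L[8]='$': occ=0, LF[8]=C('$')+0=0+0=0
L[9]='l': occ=5, LF[9]=C('l')+5=7+5=12
L[10]='j': occ=0, LF[10]=C('j')+0=1+0=1
L[11]='j': occ=1, LF[11]=C('j')+1=1+1=2
L[12]='j': occ=2, LF[12]=C('j')+2=1+2=3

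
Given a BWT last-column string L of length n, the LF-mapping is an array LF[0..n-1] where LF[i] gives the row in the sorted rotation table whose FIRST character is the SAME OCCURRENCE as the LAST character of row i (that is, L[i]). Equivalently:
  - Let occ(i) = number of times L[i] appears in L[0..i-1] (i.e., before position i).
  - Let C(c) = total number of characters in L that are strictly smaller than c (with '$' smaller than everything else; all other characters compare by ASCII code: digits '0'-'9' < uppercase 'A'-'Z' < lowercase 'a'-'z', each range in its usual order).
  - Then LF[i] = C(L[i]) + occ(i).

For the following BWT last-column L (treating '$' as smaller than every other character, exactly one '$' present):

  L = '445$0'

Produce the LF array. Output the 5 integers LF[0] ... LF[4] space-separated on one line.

Answer: 2 3 4 0 1

Derivation:
Char counts: '$':1, '0':1, '4':2, '5':1
C (first-col start): C('$')=0, C('0')=1, C('4')=2, C('5')=4
L[0]='4': occ=0, LF[0]=C('4')+0=2+0=2
L[1]='4': occ=1, LF[1]=C('4')+1=2+1=3
L[2]='5': occ=0, LF[2]=C('5')+0=4+0=4
L[3]='$': occ=0, LF[3]=C('$')+0=0+0=0
L[4]='0': occ=0, LF[4]=C('0')+0=1+0=1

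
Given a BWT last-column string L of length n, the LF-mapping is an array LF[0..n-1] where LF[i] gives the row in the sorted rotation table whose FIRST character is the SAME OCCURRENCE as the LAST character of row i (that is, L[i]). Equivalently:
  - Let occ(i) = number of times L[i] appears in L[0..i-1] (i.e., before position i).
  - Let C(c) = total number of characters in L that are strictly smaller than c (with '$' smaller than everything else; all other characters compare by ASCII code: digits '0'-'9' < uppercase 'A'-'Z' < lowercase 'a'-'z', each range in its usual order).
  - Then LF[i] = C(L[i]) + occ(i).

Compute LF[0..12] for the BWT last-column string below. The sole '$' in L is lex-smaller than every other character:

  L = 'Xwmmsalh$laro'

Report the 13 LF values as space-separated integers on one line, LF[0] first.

Answer: 1 12 7 8 11 2 5 4 0 6 3 10 9

Derivation:
Char counts: '$':1, 'X':1, 'a':2, 'h':1, 'l':2, 'm':2, 'o':1, 'r':1, 's':1, 'w':1
C (first-col start): C('$')=0, C('X')=1, C('a')=2, C('h')=4, C('l')=5, C('m')=7, C('o')=9, C('r')=10, C('s')=11, C('w')=12
L[0]='X': occ=0, LF[0]=C('X')+0=1+0=1
L[1]='w': occ=0, LF[1]=C('w')+0=12+0=12
L[2]='m': occ=0, LF[2]=C('m')+0=7+0=7
L[3]='m': occ=1, LF[3]=C('m')+1=7+1=8
L[4]='s': occ=0, LF[4]=C('s')+0=11+0=11
L[5]='a': occ=0, LF[5]=C('a')+0=2+0=2
L[6]='l': occ=0, LF[6]=C('l')+0=5+0=5
L[7]='h': occ=0, LF[7]=C('h')+0=4+0=4
L[8]='$': occ=0, LF[8]=C('$')+0=0+0=0
L[9]='l': occ=1, LF[9]=C('l')+1=5+1=6
L[10]='a': occ=1, LF[10]=C('a')+1=2+1=3
L[11]='r': occ=0, LF[11]=C('r')+0=10+0=10
L[12]='o': occ=0, LF[12]=C('o')+0=9+0=9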